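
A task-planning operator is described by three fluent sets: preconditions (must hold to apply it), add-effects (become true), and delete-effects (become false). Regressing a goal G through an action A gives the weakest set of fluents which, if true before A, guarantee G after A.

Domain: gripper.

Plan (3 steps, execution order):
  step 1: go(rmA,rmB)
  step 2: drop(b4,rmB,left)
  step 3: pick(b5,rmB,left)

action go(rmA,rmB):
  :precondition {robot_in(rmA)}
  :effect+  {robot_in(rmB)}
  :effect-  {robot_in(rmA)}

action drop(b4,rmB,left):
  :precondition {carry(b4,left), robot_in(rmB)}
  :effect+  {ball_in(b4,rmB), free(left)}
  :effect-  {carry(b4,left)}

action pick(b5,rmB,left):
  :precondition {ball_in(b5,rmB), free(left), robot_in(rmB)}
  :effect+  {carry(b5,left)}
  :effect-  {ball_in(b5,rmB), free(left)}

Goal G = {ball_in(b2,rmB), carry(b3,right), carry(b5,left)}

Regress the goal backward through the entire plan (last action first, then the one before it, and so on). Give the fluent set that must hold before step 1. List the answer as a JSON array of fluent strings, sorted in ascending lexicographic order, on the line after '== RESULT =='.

Work backward from the goal:
  through step 3 (pick(b5,rmB,left)): drop {carry(b5,left)}, keep {ball_in(b2,rmB), carry(b3,right)}, require {ball_in(b5,rmB), free(left), robot_in(rmB)}
    → {ball_in(b2,rmB), ball_in(b5,rmB), carry(b3,right), free(left), robot_in(rmB)}
  through step 2 (drop(b4,rmB,left)): drop {free(left)}, keep {ball_in(b2,rmB), ball_in(b5,rmB), carry(b3,right), robot_in(rmB)}, require {carry(b4,left), robot_in(rmB)}
    → {ball_in(b2,rmB), ball_in(b5,rmB), carry(b3,right), carry(b4,left), robot_in(rmB)}
  through step 1 (go(rmA,rmB)): drop {robot_in(rmB)}, keep {ball_in(b2,rmB), ball_in(b5,rmB), carry(b3,right), carry(b4,left)}, require {robot_in(rmA)}
    → {ball_in(b2,rmB), ball_in(b5,rmB), carry(b3,right), carry(b4,left), robot_in(rmA)}

== RESULT ==
["ball_in(b2,rmB)", "ball_in(b5,rmB)", "carry(b3,right)", "carry(b4,left)", "robot_in(rmA)"]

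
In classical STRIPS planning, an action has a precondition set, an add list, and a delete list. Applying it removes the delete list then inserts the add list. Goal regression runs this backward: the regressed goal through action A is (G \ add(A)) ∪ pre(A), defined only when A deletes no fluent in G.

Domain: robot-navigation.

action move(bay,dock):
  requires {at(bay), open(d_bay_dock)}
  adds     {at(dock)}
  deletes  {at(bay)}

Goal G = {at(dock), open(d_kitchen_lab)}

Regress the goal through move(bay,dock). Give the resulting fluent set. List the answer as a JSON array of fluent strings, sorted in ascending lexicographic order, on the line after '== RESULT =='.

Compute (G \ add) ∪ pre:
  G ∩ del = {}  (empty — regression defined)
  G \ add = {at(dock), open(d_kitchen_lab)} \ {at(dock)} = {open(d_kitchen_lab)}
  ∪ pre   = {open(d_kitchen_lab)} ∪ {at(bay), open(d_bay_dock)}
          = {at(bay), open(d_bay_dock), open(d_kitchen_lab)}

== RESULT ==
["at(bay)", "open(d_bay_dock)", "open(d_kitchen_lab)"]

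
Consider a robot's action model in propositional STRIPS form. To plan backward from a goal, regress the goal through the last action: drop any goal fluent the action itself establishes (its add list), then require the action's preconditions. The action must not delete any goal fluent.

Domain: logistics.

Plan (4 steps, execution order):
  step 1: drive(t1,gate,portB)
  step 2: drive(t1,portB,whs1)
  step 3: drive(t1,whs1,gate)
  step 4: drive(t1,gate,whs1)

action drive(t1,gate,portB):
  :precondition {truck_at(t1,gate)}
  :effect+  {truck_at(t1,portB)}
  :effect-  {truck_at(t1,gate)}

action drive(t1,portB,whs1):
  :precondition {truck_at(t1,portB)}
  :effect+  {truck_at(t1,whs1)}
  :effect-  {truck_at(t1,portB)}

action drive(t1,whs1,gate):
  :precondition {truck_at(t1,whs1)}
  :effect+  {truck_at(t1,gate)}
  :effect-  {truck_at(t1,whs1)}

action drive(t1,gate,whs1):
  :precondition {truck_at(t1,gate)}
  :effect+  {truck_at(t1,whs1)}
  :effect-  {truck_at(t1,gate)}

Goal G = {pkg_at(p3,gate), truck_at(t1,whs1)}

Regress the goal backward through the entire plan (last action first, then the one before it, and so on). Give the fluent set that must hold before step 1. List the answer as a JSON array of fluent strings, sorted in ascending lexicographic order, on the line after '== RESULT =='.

Work backward from the goal:
  through step 4 (drive(t1,gate,whs1)): drop {truck_at(t1,whs1)}, keep {pkg_at(p3,gate)}, require {truck_at(t1,gate)}
    → {pkg_at(p3,gate), truck_at(t1,gate)}
  through step 3 (drive(t1,whs1,gate)): drop {truck_at(t1,gate)}, keep {pkg_at(p3,gate)}, require {truck_at(t1,whs1)}
    → {pkg_at(p3,gate), truck_at(t1,whs1)}
  through step 2 (drive(t1,portB,whs1)): drop {truck_at(t1,whs1)}, keep {pkg_at(p3,gate)}, require {truck_at(t1,portB)}
    → {pkg_at(p3,gate), truck_at(t1,portB)}
  through step 1 (drive(t1,gate,portB)): drop {truck_at(t1,portB)}, keep {pkg_at(p3,gate)}, require {truck_at(t1,gate)}
    → {pkg_at(p3,gate), truck_at(t1,gate)}

== RESULT ==
["pkg_at(p3,gate)", "truck_at(t1,gate)"]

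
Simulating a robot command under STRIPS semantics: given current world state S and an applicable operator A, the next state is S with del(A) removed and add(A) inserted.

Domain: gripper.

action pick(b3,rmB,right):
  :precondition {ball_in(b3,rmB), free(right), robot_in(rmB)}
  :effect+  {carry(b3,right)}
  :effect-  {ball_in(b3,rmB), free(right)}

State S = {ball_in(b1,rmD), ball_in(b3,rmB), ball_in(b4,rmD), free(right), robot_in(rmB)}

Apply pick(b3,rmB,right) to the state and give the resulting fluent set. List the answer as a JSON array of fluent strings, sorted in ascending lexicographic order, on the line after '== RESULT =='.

Progress:
  pre ⊆ S: {ball_in(b3,rmB), free(right), robot_in(rmB)} ⊆ S  — applicable
  S \ del = {ball_in(b1,rmD), ball_in(b4,rmD), robot_in(rmB)}
  ∪ add   = {ball_in(b1,rmD), ball_in(b4,rmD), carry(b3,right), robot_in(rmB)}

== RESULT ==
["ball_in(b1,rmD)", "ball_in(b4,rmD)", "carry(b3,right)", "robot_in(rmB)"]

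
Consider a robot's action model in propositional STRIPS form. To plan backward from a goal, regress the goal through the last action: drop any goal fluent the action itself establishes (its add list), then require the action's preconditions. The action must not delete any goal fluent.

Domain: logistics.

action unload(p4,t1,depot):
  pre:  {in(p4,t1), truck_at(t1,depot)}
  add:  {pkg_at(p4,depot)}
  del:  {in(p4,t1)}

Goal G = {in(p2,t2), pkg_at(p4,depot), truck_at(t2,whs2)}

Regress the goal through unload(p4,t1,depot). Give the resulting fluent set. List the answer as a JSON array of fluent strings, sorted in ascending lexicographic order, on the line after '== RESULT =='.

Compute (G \ add) ∪ pre:
  G ∩ del = {}  (empty — regression defined)
  G \ add = {in(p2,t2), pkg_at(p4,depot), truck_at(t2,whs2)} \ {pkg_at(p4,depot)} = {in(p2,t2), truck_at(t2,whs2)}
  ∪ pre   = {in(p2,t2), truck_at(t2,whs2)} ∪ {in(p4,t1), truck_at(t1,depot)}
          = {in(p2,t2), in(p4,t1), truck_at(t1,depot), truck_at(t2,whs2)}

== RESULT ==
["in(p2,t2)", "in(p4,t1)", "truck_at(t1,depot)", "truck_at(t2,whs2)"]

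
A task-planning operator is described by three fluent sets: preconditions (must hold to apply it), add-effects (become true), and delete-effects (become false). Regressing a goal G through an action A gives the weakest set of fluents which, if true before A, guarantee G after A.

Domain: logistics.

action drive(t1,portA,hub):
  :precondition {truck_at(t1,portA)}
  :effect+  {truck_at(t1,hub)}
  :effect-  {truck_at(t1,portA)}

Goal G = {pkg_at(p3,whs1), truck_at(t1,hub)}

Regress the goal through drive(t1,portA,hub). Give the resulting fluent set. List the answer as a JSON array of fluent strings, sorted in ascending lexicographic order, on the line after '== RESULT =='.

Regress:
  G ∩ del = {}  (empty — regression defined)
  G \ add = {pkg_at(p3,whs1), truck_at(t1,hub)} \ {truck_at(t1,hub)} = {pkg_at(p3,whs1)}
  ∪ pre   = {pkg_at(p3,whs1)} ∪ {truck_at(t1,portA)}
          = {pkg_at(p3,whs1), truck_at(t1,portA)}

== RESULT ==
["pkg_at(p3,whs1)", "truck_at(t1,portA)"]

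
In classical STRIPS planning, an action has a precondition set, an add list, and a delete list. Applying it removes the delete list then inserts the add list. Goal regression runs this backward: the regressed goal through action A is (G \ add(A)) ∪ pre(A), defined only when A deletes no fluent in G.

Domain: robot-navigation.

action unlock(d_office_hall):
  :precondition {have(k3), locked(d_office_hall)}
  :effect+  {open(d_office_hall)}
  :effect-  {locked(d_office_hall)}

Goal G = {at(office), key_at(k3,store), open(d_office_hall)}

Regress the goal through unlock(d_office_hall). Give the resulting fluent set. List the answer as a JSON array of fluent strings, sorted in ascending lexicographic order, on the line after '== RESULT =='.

Compute (G \ add) ∪ pre:
  G ∩ del = {}  (empty — regression defined)
  G \ add = {at(office), key_at(k3,store), open(d_office_hall)} \ {open(d_office_hall)} = {at(office), key_at(k3,store)}
  ∪ pre   = {at(office), key_at(k3,store)} ∪ {have(k3), locked(d_office_hall)}
          = {at(office), have(k3), key_at(k3,store), locked(d_office_hall)}

== RESULT ==
["at(office)", "have(k3)", "key_at(k3,store)", "locked(d_office_hall)"]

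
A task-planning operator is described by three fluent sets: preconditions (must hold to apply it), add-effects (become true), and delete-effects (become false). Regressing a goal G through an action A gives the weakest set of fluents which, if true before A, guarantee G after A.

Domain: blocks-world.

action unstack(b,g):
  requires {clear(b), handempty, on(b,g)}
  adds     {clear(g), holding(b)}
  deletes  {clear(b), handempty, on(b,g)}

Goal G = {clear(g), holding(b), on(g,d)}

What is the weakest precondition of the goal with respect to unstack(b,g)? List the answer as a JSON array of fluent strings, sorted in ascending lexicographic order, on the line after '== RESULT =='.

Regress:
  G ∩ del = {}  (empty — regression defined)
  G \ add = {clear(g), holding(b), on(g,d)} \ {clear(g), holding(b)} = {on(g,d)}
  ∪ pre   = {on(g,d)} ∪ {clear(b), handempty, on(b,g)}
          = {clear(b), handempty, on(b,g), on(g,d)}

== RESULT ==
["clear(b)", "handempty", "on(b,g)", "on(g,d)"]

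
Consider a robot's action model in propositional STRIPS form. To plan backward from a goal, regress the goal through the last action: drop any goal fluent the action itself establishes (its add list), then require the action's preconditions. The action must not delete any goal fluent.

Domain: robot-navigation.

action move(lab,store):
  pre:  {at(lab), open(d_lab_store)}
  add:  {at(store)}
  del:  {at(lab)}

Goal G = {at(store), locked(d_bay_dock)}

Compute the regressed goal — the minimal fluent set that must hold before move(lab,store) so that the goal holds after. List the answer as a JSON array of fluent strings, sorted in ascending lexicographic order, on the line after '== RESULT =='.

Compute (G \ add) ∪ pre:
  G ∩ del = {}  (empty — regression defined)
  G \ add = {at(store), locked(d_bay_dock)} \ {at(store)} = {locked(d_bay_dock)}
  ∪ pre   = {locked(d_bay_dock)} ∪ {at(lab), open(d_lab_store)}
          = {at(lab), locked(d_bay_dock), open(d_lab_store)}

== RESULT ==
["at(lab)", "locked(d_bay_dock)", "open(d_lab_store)"]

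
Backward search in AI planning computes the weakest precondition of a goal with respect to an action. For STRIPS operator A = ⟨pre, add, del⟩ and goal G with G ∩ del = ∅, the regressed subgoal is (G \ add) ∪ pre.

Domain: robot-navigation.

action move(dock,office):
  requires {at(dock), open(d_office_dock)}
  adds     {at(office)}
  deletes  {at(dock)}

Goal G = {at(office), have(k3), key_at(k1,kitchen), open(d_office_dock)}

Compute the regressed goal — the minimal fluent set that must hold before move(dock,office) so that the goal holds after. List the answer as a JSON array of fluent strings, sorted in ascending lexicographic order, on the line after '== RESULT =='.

Regress:
  G ∩ del = {}  (empty — regression defined)
  G \ add = {at(office), have(k3), key_at(k1,kitchen), open(d_office_dock)} \ {at(office)} = {have(k3), key_at(k1,kitchen), open(d_office_dock)}
  ∪ pre   = {have(k3), key_at(k1,kitchen), open(d_office_dock)} ∪ {at(dock), open(d_office_dock)}
          = {at(dock), have(k3), key_at(k1,kitchen), open(d_office_dock)}

== RESULT ==
["at(dock)", "have(k3)", "key_at(k1,kitchen)", "open(d_office_dock)"]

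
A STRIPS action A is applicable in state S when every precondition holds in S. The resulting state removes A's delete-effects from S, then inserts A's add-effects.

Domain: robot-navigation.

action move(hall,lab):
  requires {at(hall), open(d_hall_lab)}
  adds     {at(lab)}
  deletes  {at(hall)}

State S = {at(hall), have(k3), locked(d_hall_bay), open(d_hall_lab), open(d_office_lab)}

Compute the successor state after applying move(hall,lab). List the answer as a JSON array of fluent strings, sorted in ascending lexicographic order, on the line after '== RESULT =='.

Progress:
  pre ⊆ S: {at(hall), open(d_hall_lab)} ⊆ S  — applicable
  S \ del = {have(k3), locked(d_hall_bay), open(d_hall_lab), open(d_office_lab)}
  ∪ add   = {at(lab), have(k3), locked(d_hall_bay), open(d_hall_lab), open(d_office_lab)}

== RESULT ==
["at(lab)", "have(k3)", "locked(d_hall_bay)", "open(d_hall_lab)", "open(d_office_lab)"]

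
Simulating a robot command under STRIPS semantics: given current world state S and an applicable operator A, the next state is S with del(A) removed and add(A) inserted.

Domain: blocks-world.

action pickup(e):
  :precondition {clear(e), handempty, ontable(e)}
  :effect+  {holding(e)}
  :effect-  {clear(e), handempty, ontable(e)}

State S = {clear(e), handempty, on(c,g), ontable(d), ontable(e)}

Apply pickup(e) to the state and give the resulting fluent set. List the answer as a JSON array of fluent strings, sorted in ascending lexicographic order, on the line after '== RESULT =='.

Compute (S \ del) ∪ add:
  pre ⊆ S: {clear(e), handempty, ontable(e)} ⊆ S  — applicable
  S \ del = {on(c,g), ontable(d)}
  ∪ add   = {holding(e), on(c,g), ontable(d)}

== RESULT ==
["holding(e)", "on(c,g)", "ontable(d)"]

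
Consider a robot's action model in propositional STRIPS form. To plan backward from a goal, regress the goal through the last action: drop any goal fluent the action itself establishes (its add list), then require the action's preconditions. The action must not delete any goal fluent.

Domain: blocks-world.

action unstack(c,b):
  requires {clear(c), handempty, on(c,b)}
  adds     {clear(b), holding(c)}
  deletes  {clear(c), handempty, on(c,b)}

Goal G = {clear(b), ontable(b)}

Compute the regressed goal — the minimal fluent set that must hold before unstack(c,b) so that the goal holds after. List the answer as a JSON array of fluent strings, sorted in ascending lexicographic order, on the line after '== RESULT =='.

Compute (G \ add) ∪ pre:
  G ∩ del = {}  (empty — regression defined)
  G \ add = {clear(b), ontable(b)} \ {clear(b), holding(c)} = {ontable(b)}
  ∪ pre   = {ontable(b)} ∪ {clear(c), handempty, on(c,b)}
          = {clear(c), handempty, on(c,b), ontable(b)}

== RESULT ==
["clear(c)", "handempty", "on(c,b)", "ontable(b)"]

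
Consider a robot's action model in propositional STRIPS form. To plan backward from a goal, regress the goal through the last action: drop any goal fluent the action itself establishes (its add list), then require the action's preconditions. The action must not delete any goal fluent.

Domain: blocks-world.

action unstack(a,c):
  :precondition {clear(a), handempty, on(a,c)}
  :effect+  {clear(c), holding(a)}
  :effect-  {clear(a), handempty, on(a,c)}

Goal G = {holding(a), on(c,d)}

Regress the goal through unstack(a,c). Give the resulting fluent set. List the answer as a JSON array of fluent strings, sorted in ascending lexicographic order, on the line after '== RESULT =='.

Regress:
  G ∩ del = {}  (empty — regression defined)
  G \ add = {holding(a), on(c,d)} \ {clear(c), holding(a)} = {on(c,d)}
  ∪ pre   = {on(c,d)} ∪ {clear(a), handempty, on(a,c)}
          = {clear(a), handempty, on(a,c), on(c,d)}

== RESULT ==
["clear(a)", "handempty", "on(a,c)", "on(c,d)"]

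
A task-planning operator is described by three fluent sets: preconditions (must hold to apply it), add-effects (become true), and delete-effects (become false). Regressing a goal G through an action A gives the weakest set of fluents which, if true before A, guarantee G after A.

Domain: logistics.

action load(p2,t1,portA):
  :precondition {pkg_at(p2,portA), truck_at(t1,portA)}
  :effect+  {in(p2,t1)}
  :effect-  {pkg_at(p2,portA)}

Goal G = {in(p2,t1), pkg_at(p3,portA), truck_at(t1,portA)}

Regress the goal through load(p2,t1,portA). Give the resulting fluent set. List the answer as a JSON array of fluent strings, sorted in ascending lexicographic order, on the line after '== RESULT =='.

Regress:
  G ∩ del = {}  (empty — regression defined)
  G \ add = {in(p2,t1), pkg_at(p3,portA), truck_at(t1,portA)} \ {in(p2,t1)} = {pkg_at(p3,portA), truck_at(t1,portA)}
  ∪ pre   = {pkg_at(p3,portA), truck_at(t1,portA)} ∪ {pkg_at(p2,portA), truck_at(t1,portA)}
          = {pkg_at(p2,portA), pkg_at(p3,portA), truck_at(t1,portA)}

== RESULT ==
["pkg_at(p2,portA)", "pkg_at(p3,portA)", "truck_at(t1,portA)"]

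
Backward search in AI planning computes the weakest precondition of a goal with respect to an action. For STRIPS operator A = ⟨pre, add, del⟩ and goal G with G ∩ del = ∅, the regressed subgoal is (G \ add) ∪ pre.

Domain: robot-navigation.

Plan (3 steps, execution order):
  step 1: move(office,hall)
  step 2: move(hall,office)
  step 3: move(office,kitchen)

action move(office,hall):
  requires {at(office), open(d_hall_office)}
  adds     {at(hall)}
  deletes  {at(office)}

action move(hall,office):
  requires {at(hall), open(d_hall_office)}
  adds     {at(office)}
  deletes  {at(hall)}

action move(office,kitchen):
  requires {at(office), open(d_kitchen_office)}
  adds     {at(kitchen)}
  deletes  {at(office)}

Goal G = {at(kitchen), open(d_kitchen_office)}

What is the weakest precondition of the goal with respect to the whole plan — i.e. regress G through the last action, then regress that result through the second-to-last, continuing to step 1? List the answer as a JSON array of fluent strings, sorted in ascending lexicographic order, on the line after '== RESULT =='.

Work backward from the goal:
  through step 3 (move(office,kitchen)): drop {at(kitchen)}, keep {open(d_kitchen_office)}, require {at(office), open(d_kitchen_office)}
    → {at(office), open(d_kitchen_office)}
  through step 2 (move(hall,office)): drop {at(office)}, keep {open(d_kitchen_office)}, require {at(hall), open(d_hall_office)}
    → {at(hall), open(d_hall_office), open(d_kitchen_office)}
  through step 1 (move(office,hall)): drop {at(hall)}, keep {open(d_hall_office), open(d_kitchen_office)}, require {at(office), open(d_hall_office)}
    → {at(office), open(d_hall_office), open(d_kitchen_office)}

== RESULT ==
["at(office)", "open(d_hall_office)", "open(d_kitchen_office)"]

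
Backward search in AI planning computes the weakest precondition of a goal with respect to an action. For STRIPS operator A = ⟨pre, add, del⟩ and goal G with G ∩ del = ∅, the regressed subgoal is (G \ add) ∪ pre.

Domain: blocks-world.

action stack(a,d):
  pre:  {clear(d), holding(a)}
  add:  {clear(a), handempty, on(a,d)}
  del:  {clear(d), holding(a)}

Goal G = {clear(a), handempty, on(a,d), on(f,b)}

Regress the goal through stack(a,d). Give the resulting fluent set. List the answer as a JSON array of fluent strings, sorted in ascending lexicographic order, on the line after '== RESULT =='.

Regress:
  G ∩ del = {}  (empty — regression defined)
  G \ add = {clear(a), handempty, on(a,d), on(f,b)} \ {clear(a), handempty, on(a,d)} = {on(f,b)}
  ∪ pre   = {on(f,b)} ∪ {clear(d), holding(a)}
          = {clear(d), holding(a), on(f,b)}

== RESULT ==
["clear(d)", "holding(a)", "on(f,b)"]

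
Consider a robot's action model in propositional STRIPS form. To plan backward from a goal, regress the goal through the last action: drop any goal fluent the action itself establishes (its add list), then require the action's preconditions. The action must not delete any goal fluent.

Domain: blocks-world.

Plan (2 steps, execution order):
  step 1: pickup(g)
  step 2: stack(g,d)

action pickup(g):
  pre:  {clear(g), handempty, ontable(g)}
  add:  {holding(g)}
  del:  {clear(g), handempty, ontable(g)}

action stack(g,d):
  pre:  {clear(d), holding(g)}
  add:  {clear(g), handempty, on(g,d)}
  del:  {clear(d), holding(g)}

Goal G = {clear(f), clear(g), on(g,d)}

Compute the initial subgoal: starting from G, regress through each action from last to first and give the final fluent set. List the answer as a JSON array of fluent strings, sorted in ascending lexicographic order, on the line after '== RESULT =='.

Work backward from the goal:
  through step 2 (stack(g,d)): drop {clear(g), on(g,d)}, keep {clear(f)}, require {clear(d), holding(g)}
    → {clear(d), clear(f), holding(g)}
  through step 1 (pickup(g)): drop {holding(g)}, keep {clear(d), clear(f)}, require {clear(g), handempty, ontable(g)}
    → {clear(d), clear(f), clear(g), handempty, ontable(g)}

== RESULT ==
["clear(d)", "clear(f)", "clear(g)", "handempty", "ontable(g)"]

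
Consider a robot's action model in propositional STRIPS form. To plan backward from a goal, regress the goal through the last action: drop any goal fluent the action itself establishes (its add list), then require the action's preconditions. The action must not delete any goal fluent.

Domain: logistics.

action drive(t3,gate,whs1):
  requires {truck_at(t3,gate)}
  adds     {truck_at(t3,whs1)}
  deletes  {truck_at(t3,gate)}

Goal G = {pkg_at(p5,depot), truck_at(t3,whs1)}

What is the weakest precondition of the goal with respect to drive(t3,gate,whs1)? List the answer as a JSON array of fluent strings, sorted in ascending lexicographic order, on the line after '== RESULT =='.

Compute (G \ add) ∪ pre:
  G ∩ del = {}  (empty — regression defined)
  G \ add = {pkg_at(p5,depot), truck_at(t3,whs1)} \ {truck_at(t3,whs1)} = {pkg_at(p5,depot)}
  ∪ pre   = {pkg_at(p5,depot)} ∪ {truck_at(t3,gate)}
          = {pkg_at(p5,depot), truck_at(t3,gate)}

== RESULT ==
["pkg_at(p5,depot)", "truck_at(t3,gate)"]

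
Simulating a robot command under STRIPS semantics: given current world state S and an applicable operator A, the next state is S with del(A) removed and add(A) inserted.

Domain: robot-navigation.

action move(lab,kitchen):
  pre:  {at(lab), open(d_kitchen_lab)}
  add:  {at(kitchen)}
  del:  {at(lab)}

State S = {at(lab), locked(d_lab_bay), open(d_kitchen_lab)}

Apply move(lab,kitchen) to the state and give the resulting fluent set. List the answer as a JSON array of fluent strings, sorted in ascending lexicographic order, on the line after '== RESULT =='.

Progress:
  pre ⊆ S: {at(lab), open(d_kitchen_lab)} ⊆ S  — applicable
  S \ del = {locked(d_lab_bay), open(d_kitchen_lab)}
  ∪ add   = {at(kitchen), locked(d_lab_bay), open(d_kitchen_lab)}

== RESULT ==
["at(kitchen)", "locked(d_lab_bay)", "open(d_kitchen_lab)"]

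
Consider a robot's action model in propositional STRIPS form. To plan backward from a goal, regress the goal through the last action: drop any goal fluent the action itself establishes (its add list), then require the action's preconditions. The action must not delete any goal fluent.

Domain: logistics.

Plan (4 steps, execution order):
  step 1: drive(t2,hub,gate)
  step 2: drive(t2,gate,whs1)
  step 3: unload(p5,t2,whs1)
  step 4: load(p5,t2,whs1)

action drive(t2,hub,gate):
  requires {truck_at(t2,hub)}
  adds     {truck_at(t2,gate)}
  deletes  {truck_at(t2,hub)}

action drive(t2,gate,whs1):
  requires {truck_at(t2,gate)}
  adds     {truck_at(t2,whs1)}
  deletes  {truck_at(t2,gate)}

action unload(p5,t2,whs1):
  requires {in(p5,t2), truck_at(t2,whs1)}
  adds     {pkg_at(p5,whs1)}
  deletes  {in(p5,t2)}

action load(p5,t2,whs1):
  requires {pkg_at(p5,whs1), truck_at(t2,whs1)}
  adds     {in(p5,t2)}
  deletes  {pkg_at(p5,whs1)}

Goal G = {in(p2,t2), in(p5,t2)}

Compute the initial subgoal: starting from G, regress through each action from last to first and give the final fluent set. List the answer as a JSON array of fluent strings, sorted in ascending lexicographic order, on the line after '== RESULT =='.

Work backward from the goal:
  through step 4 (load(p5,t2,whs1)): drop {in(p5,t2)}, keep {in(p2,t2)}, require {pkg_at(p5,whs1), truck_at(t2,whs1)}
    → {in(p2,t2), pkg_at(p5,whs1), truck_at(t2,whs1)}
  through step 3 (unload(p5,t2,whs1)): drop {pkg_at(p5,whs1)}, keep {in(p2,t2), truck_at(t2,whs1)}, require {in(p5,t2), truck_at(t2,whs1)}
    → {in(p2,t2), in(p5,t2), truck_at(t2,whs1)}
  through step 2 (drive(t2,gate,whs1)): drop {truck_at(t2,whs1)}, keep {in(p2,t2), in(p5,t2)}, require {truck_at(t2,gate)}
    → {in(p2,t2), in(p5,t2), truck_at(t2,gate)}
  through step 1 (drive(t2,hub,gate)): drop {truck_at(t2,gate)}, keep {in(p2,t2), in(p5,t2)}, require {truck_at(t2,hub)}
    → {in(p2,t2), in(p5,t2), truck_at(t2,hub)}

== RESULT ==
["in(p2,t2)", "in(p5,t2)", "truck_at(t2,hub)"]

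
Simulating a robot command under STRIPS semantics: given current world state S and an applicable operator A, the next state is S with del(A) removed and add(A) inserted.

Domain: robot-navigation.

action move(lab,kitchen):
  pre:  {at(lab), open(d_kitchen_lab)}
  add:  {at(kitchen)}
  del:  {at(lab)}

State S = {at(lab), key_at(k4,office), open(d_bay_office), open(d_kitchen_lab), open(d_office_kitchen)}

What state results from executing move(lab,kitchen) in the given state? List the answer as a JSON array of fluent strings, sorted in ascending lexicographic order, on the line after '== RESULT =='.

Compute (S \ del) ∪ add:
  pre ⊆ S: {at(lab), open(d_kitchen_lab)} ⊆ S  — applicable
  S \ del = {key_at(k4,office), open(d_bay_office), open(d_kitchen_lab), open(d_office_kitchen)}
  ∪ add   = {at(kitchen), key_at(k4,office), open(d_bay_office), open(d_kitchen_lab), open(d_office_kitchen)}

== RESULT ==
["at(kitchen)", "key_at(k4,office)", "open(d_bay_office)", "open(d_kitchen_lab)", "open(d_office_kitchen)"]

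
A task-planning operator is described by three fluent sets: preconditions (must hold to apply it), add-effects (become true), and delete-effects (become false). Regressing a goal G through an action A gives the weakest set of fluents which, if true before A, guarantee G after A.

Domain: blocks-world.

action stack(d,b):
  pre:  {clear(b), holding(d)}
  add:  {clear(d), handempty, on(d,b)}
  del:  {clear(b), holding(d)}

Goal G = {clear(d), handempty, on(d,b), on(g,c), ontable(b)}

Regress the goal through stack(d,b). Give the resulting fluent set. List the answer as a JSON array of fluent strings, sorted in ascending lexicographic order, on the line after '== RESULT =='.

Compute (G \ add) ∪ pre:
  G ∩ del = {}  (empty — regression defined)
  G \ add = {clear(d), handempty, on(d,b), on(g,c), ontable(b)} \ {clear(d), handempty, on(d,b)} = {on(g,c), ontable(b)}
  ∪ pre   = {on(g,c), ontable(b)} ∪ {clear(b), holding(d)}
          = {clear(b), holding(d), on(g,c), ontable(b)}

== RESULT ==
["clear(b)", "holding(d)", "on(g,c)", "ontable(b)"]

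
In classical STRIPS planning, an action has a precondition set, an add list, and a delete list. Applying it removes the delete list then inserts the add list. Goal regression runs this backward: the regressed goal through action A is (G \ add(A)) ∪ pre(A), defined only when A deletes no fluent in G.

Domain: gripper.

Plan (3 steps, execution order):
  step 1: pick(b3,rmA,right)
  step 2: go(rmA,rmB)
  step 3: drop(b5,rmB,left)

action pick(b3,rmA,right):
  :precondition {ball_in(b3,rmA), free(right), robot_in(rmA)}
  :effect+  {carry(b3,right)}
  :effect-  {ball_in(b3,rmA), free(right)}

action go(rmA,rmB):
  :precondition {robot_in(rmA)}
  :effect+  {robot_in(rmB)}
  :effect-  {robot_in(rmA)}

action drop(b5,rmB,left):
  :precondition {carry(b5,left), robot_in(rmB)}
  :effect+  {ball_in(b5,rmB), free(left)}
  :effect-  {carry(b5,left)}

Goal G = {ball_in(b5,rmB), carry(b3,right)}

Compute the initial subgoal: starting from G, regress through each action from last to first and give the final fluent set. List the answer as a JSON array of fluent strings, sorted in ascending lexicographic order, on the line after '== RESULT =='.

Regress step by step:
  through step 3 (drop(b5,rmB,left)): drop {ball_in(b5,rmB)}, keep {carry(b3,right)}, require {carry(b5,left), robot_in(rmB)}
    → {carry(b3,right), carry(b5,left), robot_in(rmB)}
  through step 2 (go(rmA,rmB)): drop {robot_in(rmB)}, keep {carry(b3,right), carry(b5,left)}, require {robot_in(rmA)}
    → {carry(b3,right), carry(b5,left), robot_in(rmA)}
  through step 1 (pick(b3,rmA,right)): drop {carry(b3,right)}, keep {carry(b5,left), robot_in(rmA)}, require {ball_in(b3,rmA), free(right), robot_in(rmA)}
    → {ball_in(b3,rmA), carry(b5,left), free(right), robot_in(rmA)}

== RESULT ==
["ball_in(b3,rmA)", "carry(b5,left)", "free(right)", "robot_in(rmA)"]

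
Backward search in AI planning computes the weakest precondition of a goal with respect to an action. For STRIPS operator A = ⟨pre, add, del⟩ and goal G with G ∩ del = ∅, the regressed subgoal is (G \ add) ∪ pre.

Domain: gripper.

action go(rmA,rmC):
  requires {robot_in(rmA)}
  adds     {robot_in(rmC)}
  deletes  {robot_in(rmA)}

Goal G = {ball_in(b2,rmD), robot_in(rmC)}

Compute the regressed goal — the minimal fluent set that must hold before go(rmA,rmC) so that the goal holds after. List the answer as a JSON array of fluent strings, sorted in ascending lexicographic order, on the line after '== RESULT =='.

Regress:
  G ∩ del = {}  (empty — regression defined)
  G \ add = {ball_in(b2,rmD), robot_in(rmC)} \ {robot_in(rmC)} = {ball_in(b2,rmD)}
  ∪ pre   = {ball_in(b2,rmD)} ∪ {robot_in(rmA)}
          = {ball_in(b2,rmD), robot_in(rmA)}

== RESULT ==
["ball_in(b2,rmD)", "robot_in(rmA)"]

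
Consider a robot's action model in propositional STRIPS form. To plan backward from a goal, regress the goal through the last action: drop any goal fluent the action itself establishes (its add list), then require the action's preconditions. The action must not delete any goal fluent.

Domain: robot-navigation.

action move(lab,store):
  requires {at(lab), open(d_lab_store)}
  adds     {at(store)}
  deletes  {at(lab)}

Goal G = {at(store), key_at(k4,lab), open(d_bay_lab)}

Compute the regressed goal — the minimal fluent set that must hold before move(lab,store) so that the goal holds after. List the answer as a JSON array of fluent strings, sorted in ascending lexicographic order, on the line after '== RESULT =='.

Regress:
  G ∩ del = {}  (empty — regression defined)
  G \ add = {at(store), key_at(k4,lab), open(d_bay_lab)} \ {at(store)} = {key_at(k4,lab), open(d_bay_lab)}
  ∪ pre   = {key_at(k4,lab), open(d_bay_lab)} ∪ {at(lab), open(d_lab_store)}
          = {at(lab), key_at(k4,lab), open(d_bay_lab), open(d_lab_store)}

== RESULT ==
["at(lab)", "key_at(k4,lab)", "open(d_bay_lab)", "open(d_lab_store)"]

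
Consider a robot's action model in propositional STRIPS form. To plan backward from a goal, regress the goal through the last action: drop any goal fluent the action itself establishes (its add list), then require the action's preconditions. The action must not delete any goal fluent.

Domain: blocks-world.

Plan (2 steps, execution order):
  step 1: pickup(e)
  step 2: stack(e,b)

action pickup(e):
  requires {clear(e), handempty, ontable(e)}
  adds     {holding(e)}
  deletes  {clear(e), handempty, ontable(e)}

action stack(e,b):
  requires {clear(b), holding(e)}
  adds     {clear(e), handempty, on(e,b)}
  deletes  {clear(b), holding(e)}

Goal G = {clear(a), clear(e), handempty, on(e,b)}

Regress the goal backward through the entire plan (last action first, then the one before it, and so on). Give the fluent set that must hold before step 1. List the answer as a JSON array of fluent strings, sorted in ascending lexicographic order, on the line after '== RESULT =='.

Work backward from the goal:
  through step 2 (stack(e,b)): drop {clear(e), handempty, on(e,b)}, keep {clear(a)}, require {clear(b), holding(e)}
    → {clear(a), clear(b), holding(e)}
  through step 1 (pickup(e)): drop {holding(e)}, keep {clear(a), clear(b)}, require {clear(e), handempty, ontable(e)}
    → {clear(a), clear(b), clear(e), handempty, ontable(e)}

== RESULT ==
["clear(a)", "clear(b)", "clear(e)", "handempty", "ontable(e)"]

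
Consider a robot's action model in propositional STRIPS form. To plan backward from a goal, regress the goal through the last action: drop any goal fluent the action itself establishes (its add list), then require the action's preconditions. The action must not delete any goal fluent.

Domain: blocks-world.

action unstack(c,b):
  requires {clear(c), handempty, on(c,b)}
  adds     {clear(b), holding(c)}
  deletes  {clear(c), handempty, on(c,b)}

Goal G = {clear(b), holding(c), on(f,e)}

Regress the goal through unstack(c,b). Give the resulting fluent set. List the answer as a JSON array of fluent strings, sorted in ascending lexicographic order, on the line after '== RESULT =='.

Compute (G \ add) ∪ pre:
  G ∩ del = {}  (empty — regression defined)
  G \ add = {clear(b), holding(c), on(f,e)} \ {clear(b), holding(c)} = {on(f,e)}
  ∪ pre   = {on(f,e)} ∪ {clear(c), handempty, on(c,b)}
          = {clear(c), handempty, on(c,b), on(f,e)}

== RESULT ==
["clear(c)", "handempty", "on(c,b)", "on(f,e)"]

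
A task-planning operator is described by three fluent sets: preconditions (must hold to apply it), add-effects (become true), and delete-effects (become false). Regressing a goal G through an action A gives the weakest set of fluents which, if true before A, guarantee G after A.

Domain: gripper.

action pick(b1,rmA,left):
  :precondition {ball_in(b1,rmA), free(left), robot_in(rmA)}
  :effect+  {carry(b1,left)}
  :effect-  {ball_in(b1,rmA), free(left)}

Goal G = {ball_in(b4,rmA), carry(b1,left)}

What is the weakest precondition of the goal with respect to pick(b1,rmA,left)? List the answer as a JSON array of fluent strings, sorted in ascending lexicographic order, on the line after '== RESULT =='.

Compute (G \ add) ∪ pre:
  G ∩ del = {}  (empty — regression defined)
  G \ add = {ball_in(b4,rmA), carry(b1,left)} \ {carry(b1,left)} = {ball_in(b4,rmA)}
  ∪ pre   = {ball_in(b4,rmA)} ∪ {ball_in(b1,rmA), free(left), robot_in(rmA)}
          = {ball_in(b1,rmA), ball_in(b4,rmA), free(left), robot_in(rmA)}

== RESULT ==
["ball_in(b1,rmA)", "ball_in(b4,rmA)", "free(left)", "robot_in(rmA)"]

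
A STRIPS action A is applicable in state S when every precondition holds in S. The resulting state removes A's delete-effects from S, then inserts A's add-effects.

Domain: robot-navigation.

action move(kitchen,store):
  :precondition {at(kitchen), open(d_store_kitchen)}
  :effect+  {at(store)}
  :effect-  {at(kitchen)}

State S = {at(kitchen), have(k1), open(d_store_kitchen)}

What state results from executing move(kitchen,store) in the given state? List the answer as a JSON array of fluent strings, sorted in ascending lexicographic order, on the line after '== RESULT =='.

Progress:
  pre ⊆ S: {at(kitchen), open(d_store_kitchen)} ⊆ S  — applicable
  S \ del = {have(k1), open(d_store_kitchen)}
  ∪ add   = {at(store), have(k1), open(d_store_kitchen)}

== RESULT ==
["at(store)", "have(k1)", "open(d_store_kitchen)"]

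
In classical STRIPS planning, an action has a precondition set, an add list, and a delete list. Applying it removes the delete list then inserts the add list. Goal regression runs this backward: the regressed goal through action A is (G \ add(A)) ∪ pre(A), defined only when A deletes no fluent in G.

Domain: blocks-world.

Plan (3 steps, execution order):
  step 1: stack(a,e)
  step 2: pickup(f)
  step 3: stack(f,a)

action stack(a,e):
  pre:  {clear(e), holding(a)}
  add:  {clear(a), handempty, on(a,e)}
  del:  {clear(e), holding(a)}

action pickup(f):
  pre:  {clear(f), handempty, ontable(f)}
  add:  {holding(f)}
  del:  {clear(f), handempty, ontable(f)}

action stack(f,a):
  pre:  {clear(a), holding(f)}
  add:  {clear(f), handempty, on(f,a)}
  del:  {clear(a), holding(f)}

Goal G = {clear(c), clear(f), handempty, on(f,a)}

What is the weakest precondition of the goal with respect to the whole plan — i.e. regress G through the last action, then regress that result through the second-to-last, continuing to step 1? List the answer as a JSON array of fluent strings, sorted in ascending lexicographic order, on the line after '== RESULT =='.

Work backward from the goal:
  through step 3 (stack(f,a)): drop {clear(f), handempty, on(f,a)}, keep {clear(c)}, require {clear(a), holding(f)}
    → {clear(a), clear(c), holding(f)}
  through step 2 (pickup(f)): drop {holding(f)}, keep {clear(a), clear(c)}, require {clear(f), handempty, ontable(f)}
    → {clear(a), clear(c), clear(f), handempty, ontable(f)}
  through step 1 (stack(a,e)): drop {clear(a), handempty}, keep {clear(c), clear(f), ontable(f)}, require {clear(e), holding(a)}
    → {clear(c), clear(e), clear(f), holding(a), ontable(f)}

== RESULT ==
["clear(c)", "clear(e)", "clear(f)", "holding(a)", "ontable(f)"]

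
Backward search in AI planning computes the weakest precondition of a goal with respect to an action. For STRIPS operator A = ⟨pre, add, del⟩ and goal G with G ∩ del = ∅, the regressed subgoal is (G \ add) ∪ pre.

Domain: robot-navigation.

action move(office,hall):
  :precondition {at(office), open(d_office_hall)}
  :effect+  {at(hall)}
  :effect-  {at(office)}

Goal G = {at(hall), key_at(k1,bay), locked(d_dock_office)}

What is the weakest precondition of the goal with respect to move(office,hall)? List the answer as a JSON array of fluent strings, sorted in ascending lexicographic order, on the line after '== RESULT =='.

Regress:
  G ∩ del = {}  (empty — regression defined)
  G \ add = {at(hall), key_at(k1,bay), locked(d_dock_office)} \ {at(hall)} = {key_at(k1,bay), locked(d_dock_office)}
  ∪ pre   = {key_at(k1,bay), locked(d_dock_office)} ∪ {at(office), open(d_office_hall)}
          = {at(office), key_at(k1,bay), locked(d_dock_office), open(d_office_hall)}

== RESULT ==
["at(office)", "key_at(k1,bay)", "locked(d_dock_office)", "open(d_office_hall)"]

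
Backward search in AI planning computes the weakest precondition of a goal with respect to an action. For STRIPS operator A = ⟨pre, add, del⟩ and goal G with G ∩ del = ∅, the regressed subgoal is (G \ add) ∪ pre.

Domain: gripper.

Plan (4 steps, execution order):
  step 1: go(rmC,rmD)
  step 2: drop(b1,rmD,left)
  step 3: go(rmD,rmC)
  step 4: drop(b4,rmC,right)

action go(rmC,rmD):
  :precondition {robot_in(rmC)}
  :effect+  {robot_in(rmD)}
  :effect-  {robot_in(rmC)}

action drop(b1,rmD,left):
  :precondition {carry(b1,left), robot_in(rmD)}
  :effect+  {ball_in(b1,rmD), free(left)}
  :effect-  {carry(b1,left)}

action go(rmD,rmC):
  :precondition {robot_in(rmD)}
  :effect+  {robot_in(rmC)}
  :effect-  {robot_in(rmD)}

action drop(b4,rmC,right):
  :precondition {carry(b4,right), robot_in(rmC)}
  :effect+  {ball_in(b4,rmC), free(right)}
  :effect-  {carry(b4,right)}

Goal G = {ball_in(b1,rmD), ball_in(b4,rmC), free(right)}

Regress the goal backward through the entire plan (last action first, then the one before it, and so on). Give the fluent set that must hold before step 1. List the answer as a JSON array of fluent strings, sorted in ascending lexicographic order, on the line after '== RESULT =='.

Regress step by step:
  through step 4 (drop(b4,rmC,right)): drop {ball_in(b4,rmC), free(right)}, keep {ball_in(b1,rmD)}, require {carry(b4,right), robot_in(rmC)}
    → {ball_in(b1,rmD), carry(b4,right), robot_in(rmC)}
  through step 3 (go(rmD,rmC)): drop {robot_in(rmC)}, keep {ball_in(b1,rmD), carry(b4,right)}, require {robot_in(rmD)}
    → {ball_in(b1,rmD), carry(b4,right), robot_in(rmD)}
  through step 2 (drop(b1,rmD,left)): drop {ball_in(b1,rmD)}, keep {carry(b4,right), robot_in(rmD)}, require {carry(b1,left), robot_in(rmD)}
    → {carry(b1,left), carry(b4,right), robot_in(rmD)}
  through step 1 (go(rmC,rmD)): drop {robot_in(rmD)}, keep {carry(b1,left), carry(b4,right)}, require {robot_in(rmC)}
    → {carry(b1,left), carry(b4,right), robot_in(rmC)}

== RESULT ==
["carry(b1,left)", "carry(b4,right)", "robot_in(rmC)"]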